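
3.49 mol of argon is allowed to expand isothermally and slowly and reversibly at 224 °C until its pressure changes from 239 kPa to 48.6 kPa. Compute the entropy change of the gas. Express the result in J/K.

For an isothermal ideal gas ΔS_gas = nR ln(P₁/P₂) = 3.49 × 8.314 × ln(239/48.6) = 46.2 J/K.

ΔS_gas = 46.2 J/K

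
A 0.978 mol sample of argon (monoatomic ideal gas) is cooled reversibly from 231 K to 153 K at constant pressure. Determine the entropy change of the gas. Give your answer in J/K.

ΔS = -8.37 J/K

At constant pressure, ΔS = nC_p ln(T₂/T₁) with C_p = 5R/2 = 20.79 J mol⁻¹ K⁻¹.
ΔS = 0.978 × 20.79 × ln(153/231) = -8.37 J/K.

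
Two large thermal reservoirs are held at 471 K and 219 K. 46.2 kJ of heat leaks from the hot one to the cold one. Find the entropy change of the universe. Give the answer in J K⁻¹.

ΔS_total = 113 J/K

ΔS_hot = −Q/T_H = −46200/471 = -98.09 J/K and ΔS_cold = +Q/T_C = 46200/219 = 211 J/K.
ΔS_total = -98.09 + 211 = 113 J/K, positive as the second law requires.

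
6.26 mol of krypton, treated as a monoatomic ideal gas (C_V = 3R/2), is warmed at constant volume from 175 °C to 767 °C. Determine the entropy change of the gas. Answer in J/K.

ΔS = 65.7 J/K

In kelvin: T₁ = 448.15 K, T₂ = 1040.15 K. At constant volume, ΔS = nC_V ln(T₂/T₁) with C_V = 3R/2 = 12.47 J mol⁻¹ K⁻¹.
ΔS = 6.26 × 12.47 × ln(1040.15/448.15) = 65.7 J/K.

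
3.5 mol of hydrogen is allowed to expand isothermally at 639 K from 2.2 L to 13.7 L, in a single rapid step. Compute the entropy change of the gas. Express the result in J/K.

ΔS_gas = 53.2 J/K

Entropy is a state function, so ΔS_gas depends only on the end states.
For an isothermal ideal gas ΔS_gas = nR ln(V₂/V₁) = 3.5 × 8.314 × ln(13.7/2.2) = 53.2 J/K.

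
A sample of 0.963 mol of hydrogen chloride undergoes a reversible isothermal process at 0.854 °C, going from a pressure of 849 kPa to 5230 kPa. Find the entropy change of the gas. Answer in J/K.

ΔS_gas = -14.6 J/K

For an isothermal ideal gas ΔS_gas = nR ln(P₁/P₂) = 0.963 × 8.314 × ln(849/5230) = -14.6 J/K.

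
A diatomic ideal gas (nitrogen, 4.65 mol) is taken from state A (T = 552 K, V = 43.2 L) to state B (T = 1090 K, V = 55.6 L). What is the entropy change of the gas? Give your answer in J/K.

Entropy is a state function: ΔS = nC_V ln(T₂/T₁) + nR ln(V₂/V₁), with C_V = 5R/2 = 20.79 J mol⁻¹ K⁻¹ for a diatomic ideal gas.
ΔS = 4.65 × [20.79 × ln(1090/552) + 8.314 × ln(55.6/43.2)] = 75.5 J/K.

ΔS = 75.5 J/K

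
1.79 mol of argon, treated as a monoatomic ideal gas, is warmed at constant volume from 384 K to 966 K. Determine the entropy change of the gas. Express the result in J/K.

ΔS = 20.6 J/K

At constant volume, ΔS = nC_V ln(T₂/T₁) with C_V = 3R/2 = 12.47 J mol⁻¹ K⁻¹.
ΔS = 1.79 × 12.47 × ln(966/384) = 20.6 J/K.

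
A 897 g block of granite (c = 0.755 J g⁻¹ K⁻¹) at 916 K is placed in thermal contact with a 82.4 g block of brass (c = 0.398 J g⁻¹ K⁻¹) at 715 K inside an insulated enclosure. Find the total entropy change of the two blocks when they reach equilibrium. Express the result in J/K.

Energy balance: T_f = (m₁c₁T₁ + m₂c₂T₂)/(m₁c₁ + m₂c₂) = 906.72 K.
ΔS₁ = m₁c₁ ln(T_f/T₁) = 677.235 × ln(906.72/916) = -6.899 J/K.
ΔS₂ = m₂c₂ ln(T_f/T₂) = 32.7952 × ln(906.72/715) = 7.79 J/K.
ΔS_total = -6.899 + 7.79 = 0.891 J/K.

ΔS_total = 0.891 J/K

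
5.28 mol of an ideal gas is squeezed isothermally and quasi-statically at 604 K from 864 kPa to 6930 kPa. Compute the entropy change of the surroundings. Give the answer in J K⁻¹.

For an isothermal ideal gas ΔS_gas = nR ln(P₁/P₂) = 5.28 × 8.314 × ln(864/6930) = -91.4 J/K.
The process is reversible, so ΔS_surr = −ΔS_gas = 91.4 J/K and ΔS_universe = 0.

ΔS_surr = 91.4 J/K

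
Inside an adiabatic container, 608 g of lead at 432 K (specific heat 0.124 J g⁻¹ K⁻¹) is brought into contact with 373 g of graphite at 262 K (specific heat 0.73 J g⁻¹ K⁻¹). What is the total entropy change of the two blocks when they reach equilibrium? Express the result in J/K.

Energy balance: T_f = (m₁c₁T₁ + m₂c₂T₂)/(m₁c₁ + m₂c₂) = 298.86 K.
ΔS₁ = m₁c₁ ln(T_f/T₁) = 75.392 × ln(298.86/432) = -27.777 J/K.
ΔS₂ = m₂c₂ ln(T_f/T₂) = 272.29 × ln(298.86/262) = 35.845 J/K.
ΔS_total = -27.777 + 35.845 = 8.07 J/K.

ΔS_total = 8.07 J/K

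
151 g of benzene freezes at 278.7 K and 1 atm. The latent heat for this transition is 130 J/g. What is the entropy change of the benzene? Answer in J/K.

Heat released by the substance: Q = −mL = −151 × 130 = −19630 J.
At constant T, ΔS = Q_rev/T = −19630 / 278.7 = -70.4 J/K.

ΔS = -70.4 J/K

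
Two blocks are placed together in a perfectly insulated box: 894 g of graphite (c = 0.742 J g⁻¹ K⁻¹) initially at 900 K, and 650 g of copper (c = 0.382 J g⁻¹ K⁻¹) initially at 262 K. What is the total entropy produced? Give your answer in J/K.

ΔS_total = 111 J/K

Energy balance: T_f = (m₁c₁T₁ + m₂c₂T₂)/(m₁c₁ + m₂c₂) = 726.23 K.
ΔS₁ = m₁c₁ ln(T_f/T₁) = 663.348 × ln(726.23/900) = -142.3 J/K.
ΔS₂ = m₂c₂ ln(T_f/T₂) = 248.3 × ln(726.23/262) = 253.1 J/K.
ΔS_total = -142.3 + 253.1 = 111 J/K.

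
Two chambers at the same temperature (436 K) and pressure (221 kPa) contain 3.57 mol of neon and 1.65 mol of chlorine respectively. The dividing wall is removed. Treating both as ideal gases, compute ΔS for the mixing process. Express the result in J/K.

Mole fractions: x_A = 3.57/5.22 = 0.684, x_B = 0.316.
ΔS_mix = −R(n_A ln x_A + n_B ln x_B) = −8.314 × (3.57 ln 0.684 + 1.65 ln 0.316) = 27.1 J/K.

ΔS_mix = 27.1 J/K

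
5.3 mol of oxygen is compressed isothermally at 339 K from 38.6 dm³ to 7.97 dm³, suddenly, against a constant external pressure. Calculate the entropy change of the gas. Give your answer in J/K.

Entropy is a state function, so ΔS_gas depends only on the end states.
For an isothermal ideal gas ΔS_gas = nR ln(V₂/V₁) = 5.3 × 8.314 × ln(7.97/38.6) = -69.5 J/K.

ΔS_gas = -69.5 J/K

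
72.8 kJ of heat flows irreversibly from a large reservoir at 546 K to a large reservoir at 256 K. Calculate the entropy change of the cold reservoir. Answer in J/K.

ΔS_cold = 284 J/K

The cold reservoir gains heat Q, so ΔS_cold = +Q/T_C = 72800/256 = 284 J/K.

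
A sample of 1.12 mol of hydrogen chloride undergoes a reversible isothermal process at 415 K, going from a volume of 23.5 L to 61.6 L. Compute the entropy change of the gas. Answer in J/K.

ΔS_gas = 8.97 J/K

For an isothermal ideal gas ΔS_gas = nR ln(V₂/V₁) = 1.12 × 8.314 × ln(61.6/23.5) = 8.97 J/K.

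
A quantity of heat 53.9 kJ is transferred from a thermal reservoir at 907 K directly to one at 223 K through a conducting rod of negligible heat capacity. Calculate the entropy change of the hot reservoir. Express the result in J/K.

The hot reservoir loses heat Q, so ΔS_hot = −Q/T_H = −53900/907 = -59.4 J/K.

ΔS_hot = -59.4 J/K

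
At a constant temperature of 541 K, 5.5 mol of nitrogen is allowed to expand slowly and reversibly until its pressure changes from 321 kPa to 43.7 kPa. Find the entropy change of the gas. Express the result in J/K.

ΔS_gas = 91.2 J/K

For an isothermal ideal gas ΔS_gas = nR ln(P₁/P₂) = 5.5 × 8.314 × ln(321/43.7) = 91.2 J/K.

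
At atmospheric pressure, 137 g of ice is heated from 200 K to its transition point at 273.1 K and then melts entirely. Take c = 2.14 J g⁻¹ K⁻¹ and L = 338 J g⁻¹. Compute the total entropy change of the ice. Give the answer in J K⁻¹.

ΔS = 261 J/K

Warming step: ΔS₁ = m c ln(T_tr/T_i) = 137 × 2.14 × ln(273.1/200) = 91.33 J/K.
Phase change: ΔS₂ = +mL/T_tr = 137 × 338 / 273.1 = 169.6 J/K.
ΔS_total = (91.33) + (169.6) = 261 J/K.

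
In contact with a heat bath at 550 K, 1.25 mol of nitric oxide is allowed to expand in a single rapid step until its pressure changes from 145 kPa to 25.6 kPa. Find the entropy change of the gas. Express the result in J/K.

ΔS_gas = 18 J/K

Entropy is a state function, so ΔS_gas depends only on the end states.
For an isothermal ideal gas ΔS_gas = nR ln(P₁/P₂) = 1.25 × 8.314 × ln(145/25.6) = 18 J/K.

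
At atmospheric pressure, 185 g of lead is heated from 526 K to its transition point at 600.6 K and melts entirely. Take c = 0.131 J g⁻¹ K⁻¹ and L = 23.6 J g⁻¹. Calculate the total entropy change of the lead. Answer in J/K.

Warming step: ΔS₁ = m c ln(T_tr/T_i) = 185 × 0.131 × ln(600.6/526) = 3.214 J/K.
Phase change: ΔS₂ = +mL/T_tr = 185 × 23.6 / 600.6 = 7.269 J/K.
ΔS_total = (3.214) + (7.269) = 10.5 J/K.

ΔS = 10.5 J/K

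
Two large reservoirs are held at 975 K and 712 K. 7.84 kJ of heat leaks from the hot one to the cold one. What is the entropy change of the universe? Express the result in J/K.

ΔS_total = 2.97 J/K

ΔS_hot = −Q/T_H = −7840/975 = -8.041 J/K and ΔS_cold = +Q/T_C = 7840/712 = 11.01 J/K.
ΔS_total = -8.041 + 11.01 = 2.97 J/K, positive as the second law requires.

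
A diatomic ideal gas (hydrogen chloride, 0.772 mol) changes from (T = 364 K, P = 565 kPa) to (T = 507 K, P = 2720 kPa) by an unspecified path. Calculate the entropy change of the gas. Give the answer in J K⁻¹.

ΔS = -2.64 J/K

ΔS = nC_p ln(T₂/T₁) − nR ln(P₂/P₁), with C_p = 7R/2 = 29.1 J mol⁻¹ K⁻¹ for a diatomic ideal gas.
ΔS = 0.772 × [29.1 × ln(507/364) − 8.314 × ln(2720/565)] = -2.64 J/K.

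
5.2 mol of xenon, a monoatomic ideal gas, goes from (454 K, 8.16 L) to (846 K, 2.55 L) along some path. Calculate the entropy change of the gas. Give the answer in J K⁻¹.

ΔS = -9.92 J/K

Entropy is a state function: ΔS = nC_V ln(T₂/T₁) + nR ln(V₂/V₁), with C_V = 3R/2 = 12.47 J mol⁻¹ K⁻¹ for a monoatomic ideal gas.
ΔS = 5.2 × [12.47 × ln(846/454) + 8.314 × ln(2.55/8.16)] = -9.92 J/K.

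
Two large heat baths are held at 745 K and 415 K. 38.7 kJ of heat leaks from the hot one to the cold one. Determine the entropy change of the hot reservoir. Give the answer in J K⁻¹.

The hot reservoir loses heat Q, so ΔS_hot = −Q/T_H = −38700/745 = -51.9 J/K.

ΔS_hot = -51.9 J/K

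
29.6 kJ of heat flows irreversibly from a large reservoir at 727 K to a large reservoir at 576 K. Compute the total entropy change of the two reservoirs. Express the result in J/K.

ΔS_total = 10.7 J/K

ΔS_hot = −Q/T_H = −29600/727 = -40.72 J/K and ΔS_cold = +Q/T_C = 29600/576 = 51.39 J/K.
ΔS_total = -40.72 + 51.39 = 10.7 J/K, positive as the second law requires.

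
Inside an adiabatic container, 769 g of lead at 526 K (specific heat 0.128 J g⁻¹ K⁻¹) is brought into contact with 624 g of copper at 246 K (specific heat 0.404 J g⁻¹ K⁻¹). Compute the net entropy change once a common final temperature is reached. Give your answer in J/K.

ΔS_total = 22.4 J/K

Energy balance: T_f = (m₁c₁T₁ + m₂c₂T₂)/(m₁c₁ + m₂c₂) = 324.63 K.
ΔS₁ = m₁c₁ ln(T_f/T₁) = 98.432 × ln(324.63/526) = -47.51 J/K.
ΔS₂ = m₂c₂ ln(T_f/T₂) = 252.096 × ln(324.63/246) = 69.92 J/K.
ΔS_total = -47.51 + 69.92 = 22.4 J/K.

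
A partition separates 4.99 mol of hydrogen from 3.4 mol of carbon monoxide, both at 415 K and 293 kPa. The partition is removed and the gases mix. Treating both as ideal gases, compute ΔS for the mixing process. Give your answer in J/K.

ΔS_mix = 47.1 J/K

Mole fractions: x_A = 4.99/8.39 = 0.595, x_B = 0.405.
ΔS_mix = −R(n_A ln x_A + n_B ln x_B) = −8.314 × (4.99 ln 0.595 + 3.4 ln 0.405) = 47.1 J/K.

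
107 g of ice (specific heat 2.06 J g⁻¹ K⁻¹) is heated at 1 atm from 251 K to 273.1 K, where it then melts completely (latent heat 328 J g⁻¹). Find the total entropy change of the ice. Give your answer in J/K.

ΔS = 147 J/K

Warming step: ΔS₁ = m c ln(T_tr/T_i) = 107 × 2.06 × ln(273.1/251) = 18.6 J/K.
Phase change: ΔS₂ = +mL/T_tr = 107 × 328 / 273.1 = 128.5 J/K.
ΔS_total = (18.6) + (128.5) = 147 J/K.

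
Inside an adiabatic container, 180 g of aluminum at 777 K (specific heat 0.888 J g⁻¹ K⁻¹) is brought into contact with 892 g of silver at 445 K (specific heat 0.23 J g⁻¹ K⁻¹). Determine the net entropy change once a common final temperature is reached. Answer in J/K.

ΔS_total = 14.1 J/K

Energy balance: T_f = (m₁c₁T₁ + m₂c₂T₂)/(m₁c₁ + m₂c₂) = 590.39 K.
ΔS₁ = m₁c₁ ln(T_f/T₁) = 159.84 × ln(590.39/777) = -43.9 J/K.
ΔS₂ = m₂c₂ ln(T_f/T₂) = 205.16 × ln(590.39/445) = 58 J/K.
ΔS_total = -43.9 + 58 = 14.1 J/K.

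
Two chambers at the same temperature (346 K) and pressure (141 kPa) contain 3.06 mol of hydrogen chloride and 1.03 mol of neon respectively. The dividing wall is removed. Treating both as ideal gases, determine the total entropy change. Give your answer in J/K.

Mole fractions: x_A = 3.06/4.09 = 0.748, x_B = 0.252.
ΔS_mix = −R(n_A ln x_A + n_B ln x_B) = −8.314 × (3.06 ln 0.748 + 1.03 ln 0.252) = 19.2 J/K.

ΔS_mix = 19.2 J/K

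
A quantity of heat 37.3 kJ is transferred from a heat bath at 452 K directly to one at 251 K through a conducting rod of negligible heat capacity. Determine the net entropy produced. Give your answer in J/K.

ΔS_hot = −Q/T_H = −37300/452 = -82.52 J/K and ΔS_cold = +Q/T_C = 37300/251 = 148.6 J/K.
ΔS_total = -82.52 + 148.6 = 66.1 J/K, positive as the second law requires.

ΔS_total = 66.1 J/K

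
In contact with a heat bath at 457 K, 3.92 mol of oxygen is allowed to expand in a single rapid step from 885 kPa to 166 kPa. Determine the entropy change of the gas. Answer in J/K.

ΔS_gas = 54.5 J/K

Entropy is a state function, so ΔS_gas depends only on the end states.
For an isothermal ideal gas ΔS_gas = nR ln(P₁/P₂) = 3.92 × 8.314 × ln(885/166) = 54.5 J/K.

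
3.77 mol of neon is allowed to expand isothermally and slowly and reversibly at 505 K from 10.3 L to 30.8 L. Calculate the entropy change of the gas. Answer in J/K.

For an isothermal ideal gas ΔS_gas = nR ln(V₂/V₁) = 3.77 × 8.314 × ln(30.8/10.3) = 34.3 J/K.

ΔS_gas = 34.3 J/K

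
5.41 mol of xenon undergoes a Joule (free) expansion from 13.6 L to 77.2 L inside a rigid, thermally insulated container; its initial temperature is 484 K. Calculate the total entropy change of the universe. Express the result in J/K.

No heat is exchanged and no work is done, so the ideal-gas temperature stays constant.
Entropy is a state function; using a reversible isothermal path, ΔS_gas = nR ln(V₂/V₁) = 5.41 × 8.314 × ln(77.2/13.6) = 78.1 J/K.
The insulated surroundings exchange no heat, so ΔS_surr = 0 and ΔS_universe = ΔS_gas.

ΔS_universe = 78.1 J/K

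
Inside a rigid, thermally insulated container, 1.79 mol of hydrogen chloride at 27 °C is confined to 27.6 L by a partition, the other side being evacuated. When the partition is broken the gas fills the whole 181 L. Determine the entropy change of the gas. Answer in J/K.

For an ideal gas in free expansion Q = 0 and W = 0, so T is unchanged.
Entropy is a state function; using a reversible isothermal path, ΔS_gas = nR ln(V₂/V₁) = 1.79 × 8.314 × ln(181/27.6) = 28 J/K.

ΔS_gas = 28 J/K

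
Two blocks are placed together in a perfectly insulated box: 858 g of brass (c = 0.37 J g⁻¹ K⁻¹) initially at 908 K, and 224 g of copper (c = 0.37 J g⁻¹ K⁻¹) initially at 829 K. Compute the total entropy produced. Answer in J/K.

Energy balance: T_f = (m₁c₁T₁ + m₂c₂T₂)/(m₁c₁ + m₂c₂) = 891.65 K.
ΔS₁ = m₁c₁ ln(T_f/T₁) = 317.46 × ln(891.65/908) = -5.7702 J/K.
ΔS₂ = m₂c₂ ln(T_f/T₂) = 82.88 × ln(891.65/829) = 6.0376 J/K.
ΔS_total = -5.7702 + 6.0376 = 0.267 J/K.

ΔS_total = 0.267 J/K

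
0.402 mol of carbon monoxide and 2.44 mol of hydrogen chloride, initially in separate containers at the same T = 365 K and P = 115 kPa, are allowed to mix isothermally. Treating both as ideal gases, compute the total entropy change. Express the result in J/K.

ΔS_mix = 9.63 J/K

Mole fractions: x_A = 0.402/2.84 = 0.141, x_B = 0.859.
ΔS_mix = −R(n_A ln x_A + n_B ln x_B) = −8.314 × (0.402 ln 0.141 + 2.44 ln 0.859) = 9.63 J/K.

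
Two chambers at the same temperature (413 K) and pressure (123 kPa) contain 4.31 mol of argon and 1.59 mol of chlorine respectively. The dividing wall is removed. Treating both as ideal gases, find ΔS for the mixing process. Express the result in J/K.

Mole fractions: x_A = 4.31/5.9 = 0.731, x_B = 0.269.
ΔS_mix = −R(n_A ln x_A + n_B ln x_B) = −8.314 × (4.31 ln 0.731 + 1.59 ln 0.269) = 28.6 J/K.

ΔS_mix = 28.6 J/K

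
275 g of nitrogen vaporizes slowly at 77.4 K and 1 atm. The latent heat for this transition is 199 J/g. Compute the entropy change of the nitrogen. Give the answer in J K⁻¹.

Heat absorbed by the substance: Q = mL = 275 × 199 = 54725 J.
At constant T, ΔS = Q_rev/T = 54725 / 77.4 = 707 J/K.

ΔS = 707 J/K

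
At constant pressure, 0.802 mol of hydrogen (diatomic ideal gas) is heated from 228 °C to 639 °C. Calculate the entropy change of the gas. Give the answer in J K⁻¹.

In kelvin: T₁ = 501.15 K, T₂ = 912.15 K. At constant pressure, ΔS = nC_p ln(T₂/T₁) with C_p = 7R/2 = 29.1 J mol⁻¹ K⁻¹.
ΔS = 0.802 × 29.1 × ln(912.15/501.15) = 14 J/K.

ΔS = 14 J/K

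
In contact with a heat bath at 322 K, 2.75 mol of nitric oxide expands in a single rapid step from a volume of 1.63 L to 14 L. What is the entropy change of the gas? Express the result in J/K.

Entropy is a state function, so ΔS_gas depends only on the end states.
For an isothermal ideal gas ΔS_gas = nR ln(V₂/V₁) = 2.75 × 8.314 × ln(14/1.63) = 49.2 J/K.

ΔS_gas = 49.2 J/K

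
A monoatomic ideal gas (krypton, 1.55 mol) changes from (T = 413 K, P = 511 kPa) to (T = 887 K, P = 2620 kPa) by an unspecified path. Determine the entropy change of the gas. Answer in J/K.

ΔS = nC_p ln(T₂/T₁) − nR ln(P₂/P₁), with C_p = 5R/2 = 20.79 J mol⁻¹ K⁻¹ for a monoatomic ideal gas.
ΔS = 1.55 × [20.79 × ln(887/413) − 8.314 × ln(2620/511)] = 3.56 J/K.

ΔS = 3.56 J/K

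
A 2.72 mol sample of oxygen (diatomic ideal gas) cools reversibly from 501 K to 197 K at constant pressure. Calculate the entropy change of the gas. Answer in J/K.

At constant pressure, ΔS = nC_p ln(T₂/T₁) with C_p = 7R/2 = 29.1 J mol⁻¹ K⁻¹.
ΔS = 2.72 × 29.1 × ln(197/501) = -73.9 J/K.

ΔS = -73.9 J/K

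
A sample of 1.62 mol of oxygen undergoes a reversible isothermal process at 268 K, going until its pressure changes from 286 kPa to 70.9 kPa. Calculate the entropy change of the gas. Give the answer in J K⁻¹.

For an isothermal ideal gas ΔS_gas = nR ln(P₁/P₂) = 1.62 × 8.314 × ln(286/70.9) = 18.8 J/K.

ΔS_gas = 18.8 J/K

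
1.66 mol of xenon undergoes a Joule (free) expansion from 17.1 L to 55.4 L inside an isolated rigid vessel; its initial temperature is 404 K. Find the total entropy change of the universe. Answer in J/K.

For an ideal gas in free expansion Q = 0 and W = 0, so T is unchanged.
Entropy is a state function; using a reversible isothermal path, ΔS_gas = nR ln(V₂/V₁) = 1.66 × 8.314 × ln(55.4/17.1) = 16.2 J/K.
The insulated surroundings exchange no heat, so ΔS_surr = 0 and ΔS_universe = ΔS_gas.

ΔS_universe = 16.2 J/K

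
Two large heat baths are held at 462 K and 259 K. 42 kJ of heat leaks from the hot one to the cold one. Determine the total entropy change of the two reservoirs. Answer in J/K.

ΔS_hot = −Q/T_H = −42000/462 = -90.91 J/K and ΔS_cold = +Q/T_C = 42000/259 = 162.2 J/K.
ΔS_total = -90.91 + 162.2 = 71.3 J/K, positive as the second law requires.

ΔS_total = 71.3 J/K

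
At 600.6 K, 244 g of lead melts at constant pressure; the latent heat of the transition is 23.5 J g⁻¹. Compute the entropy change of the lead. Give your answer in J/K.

ΔS = 9.55 J/K

Heat absorbed by the substance: Q = mL = 244 × 23.5 = 5734 J.
At constant T, ΔS = Q_rev/T = 5734 / 600.6 = 9.55 J/K.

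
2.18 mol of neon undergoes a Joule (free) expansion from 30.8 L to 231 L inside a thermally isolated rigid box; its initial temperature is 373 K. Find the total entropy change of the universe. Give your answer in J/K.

No heat is exchanged and no work is done, so the ideal-gas temperature stays constant.
Entropy is a state function; using a reversible isothermal path, ΔS_gas = nR ln(V₂/V₁) = 2.18 × 8.314 × ln(231/30.8) = 36.5 J/K.
The insulated surroundings exchange no heat, so ΔS_surr = 0 and ΔS_universe = ΔS_gas.

ΔS_universe = 36.5 J/K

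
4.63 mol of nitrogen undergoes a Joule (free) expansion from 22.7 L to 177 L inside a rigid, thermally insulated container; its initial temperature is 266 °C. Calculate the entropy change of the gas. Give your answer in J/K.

ΔS_gas = 79.1 J/K

For an ideal gas in free expansion Q = 0 and W = 0, so T is unchanged.
Entropy is a state function; using a reversible isothermal path, ΔS_gas = nR ln(V₂/V₁) = 4.63 × 8.314 × ln(177/22.7) = 79.1 J/K.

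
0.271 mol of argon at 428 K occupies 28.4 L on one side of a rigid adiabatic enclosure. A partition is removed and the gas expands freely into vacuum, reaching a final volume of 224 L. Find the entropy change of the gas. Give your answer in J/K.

No heat is exchanged and no work is done, so the ideal-gas temperature stays constant.
Entropy is a state function; using a reversible isothermal path, ΔS_gas = nR ln(V₂/V₁) = 0.271 × 8.314 × ln(224/28.4) = 4.65 J/K.

ΔS_gas = 4.65 J/K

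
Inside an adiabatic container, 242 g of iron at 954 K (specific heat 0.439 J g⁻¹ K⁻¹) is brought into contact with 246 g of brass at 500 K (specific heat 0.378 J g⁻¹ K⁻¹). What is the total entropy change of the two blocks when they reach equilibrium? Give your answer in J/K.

ΔS_total = 10 J/K

Energy balance: T_f = (m₁c₁T₁ + m₂c₂T₂)/(m₁c₁ + m₂c₂) = 742.1 K.
ΔS₁ = m₁c₁ ln(T_f/T₁) = 106.238 × ln(742.1/954) = -26.69 J/K.
ΔS₂ = m₂c₂ ln(T_f/T₂) = 92.988 × ln(742.1/500) = 36.72 J/K.
ΔS_total = -26.69 + 36.72 = 10 J/K.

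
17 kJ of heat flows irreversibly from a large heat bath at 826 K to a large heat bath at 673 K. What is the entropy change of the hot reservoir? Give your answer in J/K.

ΔS_hot = -20.6 J/K

The hot reservoir loses heat Q, so ΔS_hot = −Q/T_H = −17000/826 = -20.6 J/K.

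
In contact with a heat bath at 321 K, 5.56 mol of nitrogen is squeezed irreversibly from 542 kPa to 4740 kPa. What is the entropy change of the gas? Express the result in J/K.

ΔS_gas = -100 J/K

Entropy is a state function, so ΔS_gas depends only on the end states.
For an isothermal ideal gas ΔS_gas = nR ln(P₁/P₂) = 5.56 × 8.314 × ln(542/4740) = -100 J/K.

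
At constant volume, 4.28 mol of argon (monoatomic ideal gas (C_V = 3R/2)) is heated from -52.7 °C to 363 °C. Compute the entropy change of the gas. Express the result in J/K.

ΔS = 56.6 J/K

In kelvin: T₁ = 220.45 K, T₂ = 636.15 K. At constant volume, ΔS = nC_V ln(T₂/T₁) with C_V = 3R/2 = 12.47 J mol⁻¹ K⁻¹.
ΔS = 4.28 × 12.47 × ln(636.15/220.45) = 56.6 J/K.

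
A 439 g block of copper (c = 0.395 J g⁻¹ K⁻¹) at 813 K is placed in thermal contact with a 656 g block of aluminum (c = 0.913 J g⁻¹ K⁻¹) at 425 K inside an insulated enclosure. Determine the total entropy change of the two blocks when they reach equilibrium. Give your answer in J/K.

Energy balance: T_f = (m₁c₁T₁ + m₂c₂T₂)/(m₁c₁ + m₂c₂) = 512.11 K.
ΔS₁ = m₁c₁ ln(T_f/T₁) = 173.405 × ln(512.11/813) = -80.145 J/K.
ΔS₂ = m₂c₂ ln(T_f/T₂) = 598.928 × ln(512.11/425) = 111.68 J/K.
ΔS_total = -80.145 + 111.68 = 31.5 J/K.

ΔS_total = 31.5 J/K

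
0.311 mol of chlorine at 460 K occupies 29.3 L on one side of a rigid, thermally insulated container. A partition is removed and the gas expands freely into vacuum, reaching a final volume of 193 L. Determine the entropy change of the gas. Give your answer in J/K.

ΔS_gas = 4.87 J/K

For an ideal gas in free expansion Q = 0 and W = 0, so T is unchanged.
Entropy is a state function; using a reversible isothermal path, ΔS_gas = nR ln(V₂/V₁) = 0.311 × 8.314 × ln(193/29.3) = 4.87 J/K.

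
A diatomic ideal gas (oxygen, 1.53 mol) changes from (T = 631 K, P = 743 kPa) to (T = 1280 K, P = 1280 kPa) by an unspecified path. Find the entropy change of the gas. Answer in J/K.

ΔS = 24.6 J/K

ΔS = nC_p ln(T₂/T₁) − nR ln(P₂/P₁), with C_p = 7R/2 = 29.1 J mol⁻¹ K⁻¹ for a diatomic ideal gas.
ΔS = 1.53 × [29.1 × ln(1280/631) − 8.314 × ln(1280/743)] = 24.6 J/K.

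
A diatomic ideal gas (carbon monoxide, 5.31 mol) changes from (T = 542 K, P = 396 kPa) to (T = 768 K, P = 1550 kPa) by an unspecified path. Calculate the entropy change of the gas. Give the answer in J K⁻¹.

ΔS = -6.39 J/K

ΔS = nC_p ln(T₂/T₁) − nR ln(P₂/P₁), with C_p = 7R/2 = 29.1 J mol⁻¹ K⁻¹ for a diatomic ideal gas.
ΔS = 5.31 × [29.1 × ln(768/542) − 8.314 × ln(1550/396)] = -6.39 J/K.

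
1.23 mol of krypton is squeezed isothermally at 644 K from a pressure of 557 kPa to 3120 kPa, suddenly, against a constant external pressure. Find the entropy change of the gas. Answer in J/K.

Entropy is a state function, so ΔS_gas depends only on the end states.
For an isothermal ideal gas ΔS_gas = nR ln(P₁/P₂) = 1.23 × 8.314 × ln(557/3120) = -17.6 J/K.

ΔS_gas = -17.6 J/K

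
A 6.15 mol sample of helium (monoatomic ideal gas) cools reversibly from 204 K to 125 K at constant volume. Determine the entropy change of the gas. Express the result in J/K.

At constant volume, ΔS = nC_V ln(T₂/T₁) with C_V = 3R/2 = 12.47 J mol⁻¹ K⁻¹.
ΔS = 6.15 × 12.47 × ln(125/204) = -37.6 J/K.

ΔS = -37.6 J/K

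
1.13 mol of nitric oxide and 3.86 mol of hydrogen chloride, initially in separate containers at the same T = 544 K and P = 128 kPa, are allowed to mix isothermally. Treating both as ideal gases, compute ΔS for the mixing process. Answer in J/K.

Mole fractions: x_A = 1.13/4.99 = 0.226, x_B = 0.774.
ΔS_mix = −R(n_A ln x_A + n_B ln x_B) = −8.314 × (1.13 ln 0.226 + 3.86 ln 0.774) = 22.2 J/K.

ΔS_mix = 22.2 J/K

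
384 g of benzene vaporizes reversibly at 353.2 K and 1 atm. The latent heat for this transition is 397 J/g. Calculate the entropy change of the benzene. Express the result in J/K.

ΔS = 432 J/K

Heat absorbed by the substance: Q = mL = 384 × 397 = 152448 J.
At constant T, ΔS = Q_rev/T = 152448 / 353.2 = 432 J/K.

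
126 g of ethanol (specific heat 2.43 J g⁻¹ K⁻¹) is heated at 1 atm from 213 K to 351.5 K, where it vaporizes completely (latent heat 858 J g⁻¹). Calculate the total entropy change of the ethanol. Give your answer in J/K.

ΔS = 461 J/K

Warming step: ΔS₁ = m c ln(T_tr/T_i) = 126 × 2.43 × ln(351.5/213) = 153.4 J/K.
Phase change: ΔS₂ = +mL/T_tr = 126 × 858 / 351.5 = 307.6 J/K.
ΔS_total = (153.4) + (307.6) = 461 J/K.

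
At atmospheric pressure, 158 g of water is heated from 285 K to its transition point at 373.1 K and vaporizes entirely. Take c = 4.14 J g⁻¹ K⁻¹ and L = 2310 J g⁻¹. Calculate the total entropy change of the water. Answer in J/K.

ΔS = 1150 J/K

Warming step: ΔS₁ = m c ln(T_tr/T_i) = 158 × 4.14 × ln(373.1/285) = 176.2 J/K.
Phase change: ΔS₂ = +mL/T_tr = 158 × 2310 / 373.1 = 978.2 J/K.
ΔS_total = (176.2) + (978.2) = 1150 J/K.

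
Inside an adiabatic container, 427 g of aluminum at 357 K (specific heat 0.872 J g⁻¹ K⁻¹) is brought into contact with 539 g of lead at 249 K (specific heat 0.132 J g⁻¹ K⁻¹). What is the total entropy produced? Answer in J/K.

ΔS_total = 3.57 J/K

Energy balance: T_f = (m₁c₁T₁ + m₂c₂T₂)/(m₁c₁ + m₂c₂) = 339.67 K.
ΔS₁ = m₁c₁ ln(T_f/T₁) = 372.344 × ln(339.67/357) = -18.52 J/K.
ΔS₂ = m₂c₂ ln(T_f/T₂) = 71.148 × ln(339.67/249) = 22.09 J/K.
ΔS_total = -18.52 + 22.09 = 3.57 J/K.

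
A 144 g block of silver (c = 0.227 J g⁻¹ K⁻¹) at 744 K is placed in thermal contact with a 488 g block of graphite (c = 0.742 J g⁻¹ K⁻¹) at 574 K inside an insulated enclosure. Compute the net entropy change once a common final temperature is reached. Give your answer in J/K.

ΔS_total = 1.08 J/K

Energy balance: T_f = (m₁c₁T₁ + m₂c₂T₂)/(m₁c₁ + m₂c₂) = 588.08 K.
ΔS₁ = m₁c₁ ln(T_f/T₁) = 32.688 × ln(588.08/744) = -7.688 J/K.
ΔS₂ = m₂c₂ ln(T_f/T₂) = 362.096 × ln(588.08/574) = 8.772 J/K.
ΔS_total = -7.688 + 8.772 = 1.08 J/K.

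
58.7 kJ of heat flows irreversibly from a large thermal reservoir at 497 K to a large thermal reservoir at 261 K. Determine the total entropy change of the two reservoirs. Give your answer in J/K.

ΔS_total = 107 J/K

ΔS_hot = −Q/T_H = −58700/497 = -118.1 J/K and ΔS_cold = +Q/T_C = 58700/261 = 224.9 J/K.
ΔS_total = -118.1 + 224.9 = 107 J/K, positive as the second law requires.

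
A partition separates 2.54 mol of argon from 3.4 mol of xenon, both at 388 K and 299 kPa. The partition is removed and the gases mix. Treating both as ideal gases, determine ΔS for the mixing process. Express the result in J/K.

ΔS_mix = 33.7 J/K

Mole fractions: x_A = 2.54/5.94 = 0.428, x_B = 0.572.
ΔS_mix = −R(n_A ln x_A + n_B ln x_B) = −8.314 × (2.54 ln 0.428 + 3.4 ln 0.572) = 33.7 J/K.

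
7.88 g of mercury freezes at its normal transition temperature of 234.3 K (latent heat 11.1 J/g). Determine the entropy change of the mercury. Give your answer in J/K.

Heat released by the substance: Q = −mL = −7.88 × 11.1 = −87.468 J.
At constant T, ΔS = Q_rev/T = −87.468 / 234.3 = -0.373 J/K.

ΔS = -0.373 J/K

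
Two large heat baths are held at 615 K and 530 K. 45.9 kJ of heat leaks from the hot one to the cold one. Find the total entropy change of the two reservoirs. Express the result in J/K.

ΔS_total = 12 J/K

ΔS_hot = −Q/T_H = −45900/615 = -74.63 J/K and ΔS_cold = +Q/T_C = 45900/530 = 86.6 J/K.
ΔS_total = -74.63 + 86.6 = 12 J/K, positive as the second law requires.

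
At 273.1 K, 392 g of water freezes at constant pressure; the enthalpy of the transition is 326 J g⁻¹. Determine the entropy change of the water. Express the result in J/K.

ΔS = -468 J/K

Heat released by the substance: Q = −mL = −392 × 326 = −127792 J.
At constant T, ΔS = Q_rev/T = −127792 / 273.1 = -468 J/K.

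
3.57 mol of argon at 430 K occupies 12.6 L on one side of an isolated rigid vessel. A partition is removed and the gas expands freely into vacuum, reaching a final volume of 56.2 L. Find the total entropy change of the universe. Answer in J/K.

For an ideal gas in free expansion Q = 0 and W = 0, so T is unchanged.
Entropy is a state function; using a reversible isothermal path, ΔS_gas = nR ln(V₂/V₁) = 3.57 × 8.314 × ln(56.2/12.6) = 44.4 J/K.
The insulated surroundings exchange no heat, so ΔS_surr = 0 and ΔS_universe = ΔS_gas.

ΔS_universe = 44.4 J/K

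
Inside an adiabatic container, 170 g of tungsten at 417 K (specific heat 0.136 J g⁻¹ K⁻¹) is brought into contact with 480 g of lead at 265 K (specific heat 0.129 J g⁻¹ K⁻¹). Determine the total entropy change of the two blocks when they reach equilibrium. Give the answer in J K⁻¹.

Energy balance: T_f = (m₁c₁T₁ + m₂c₂T₂)/(m₁c₁ + m₂c₂) = 306.32 K.
ΔS₁ = m₁c₁ ln(T_f/T₁) = 23.12 × ln(306.32/417) = -7.131 J/K.
ΔS₂ = m₂c₂ ln(T_f/T₂) = 61.92 × ln(306.32/265) = 8.973 J/K.
ΔS_total = -7.131 + 8.973 = 1.84 J/K.

ΔS_total = 1.84 J/K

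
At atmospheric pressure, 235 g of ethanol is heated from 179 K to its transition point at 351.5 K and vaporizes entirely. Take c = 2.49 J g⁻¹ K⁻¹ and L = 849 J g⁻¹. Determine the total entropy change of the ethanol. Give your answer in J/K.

ΔS = 962 J/K

Warming step: ΔS₁ = m c ln(T_tr/T_i) = 235 × 2.49 × ln(351.5/179) = 394.9 J/K.
Phase change: ΔS₂ = +mL/T_tr = 235 × 849 / 351.5 = 567.6 J/K.
ΔS_total = (394.9) + (567.6) = 962 J/K.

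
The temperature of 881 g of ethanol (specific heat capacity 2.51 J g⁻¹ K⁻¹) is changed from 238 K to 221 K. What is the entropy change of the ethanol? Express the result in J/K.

ΔS = ∫dQ_rev/T = m c ln(T₂/T₁) = 881 × 2.51 × ln(221/238) = -164 J/K.

ΔS = -164 J/K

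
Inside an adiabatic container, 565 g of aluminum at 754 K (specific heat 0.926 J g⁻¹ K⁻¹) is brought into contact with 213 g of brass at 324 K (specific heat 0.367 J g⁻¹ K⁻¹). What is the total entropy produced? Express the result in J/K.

Energy balance: T_f = (m₁c₁T₁ + m₂c₂T₂)/(m₁c₁ + m₂c₂) = 698.1 K.
ΔS₁ = m₁c₁ ln(T_f/T₁) = 523.19 × ln(698.1/754) = -40.3 J/K.
ΔS₂ = m₂c₂ ln(T_f/T₂) = 78.171 × ln(698.1/324) = 60.01 J/K.
ΔS_total = -40.3 + 60.01 = 19.7 J/K.

ΔS_total = 19.7 J/K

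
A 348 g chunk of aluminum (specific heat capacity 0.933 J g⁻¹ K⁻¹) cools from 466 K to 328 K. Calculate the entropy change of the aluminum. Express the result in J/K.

ΔS = -114 J/K

ΔS = ∫dQ_rev/T = m c ln(T₂/T₁) = 348 × 0.933 × ln(328/466) = -114 J/K.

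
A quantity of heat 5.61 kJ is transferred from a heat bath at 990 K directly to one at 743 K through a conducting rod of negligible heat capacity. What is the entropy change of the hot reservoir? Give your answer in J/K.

The hot reservoir loses heat Q, so ΔS_hot = −Q/T_H = −5610/990 = -5.67 J/K.

ΔS_hot = -5.67 J/K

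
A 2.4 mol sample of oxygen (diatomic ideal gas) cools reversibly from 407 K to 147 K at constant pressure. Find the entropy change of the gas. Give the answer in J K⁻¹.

ΔS = -71.1 J/K

At constant pressure, ΔS = nC_p ln(T₂/T₁) with C_p = 7R/2 = 29.1 J mol⁻¹ K⁻¹.
ΔS = 2.4 × 29.1 × ln(147/407) = -71.1 J/K.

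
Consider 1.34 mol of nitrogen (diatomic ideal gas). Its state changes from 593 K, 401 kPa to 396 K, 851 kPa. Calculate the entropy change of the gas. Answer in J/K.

ΔS = -24.1 J/K

ΔS = nC_p ln(T₂/T₁) − nR ln(P₂/P₁), with C_p = 7R/2 = 29.1 J mol⁻¹ K⁻¹ for a diatomic ideal gas.
ΔS = 1.34 × [29.1 × ln(396/593) − 8.314 × ln(851/401)] = -24.1 J/K.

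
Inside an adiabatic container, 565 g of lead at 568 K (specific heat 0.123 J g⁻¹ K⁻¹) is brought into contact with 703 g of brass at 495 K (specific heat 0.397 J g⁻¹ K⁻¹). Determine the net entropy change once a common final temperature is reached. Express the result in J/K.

Energy balance: T_f = (m₁c₁T₁ + m₂c₂T₂)/(m₁c₁ + m₂c₂) = 509.55 K.
ΔS₁ = m₁c₁ ln(T_f/T₁) = 69.495 × ln(509.55/568) = -7.546 J/K.
ΔS₂ = m₂c₂ ln(T_f/T₂) = 279.091 × ln(509.55/495) = 8.087 J/K.
ΔS_total = -7.546 + 8.087 = 0.541 J/K.

ΔS_total = 0.541 J/K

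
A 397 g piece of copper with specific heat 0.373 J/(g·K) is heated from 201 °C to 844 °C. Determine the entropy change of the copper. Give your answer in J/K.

ΔS = 127 J/K

In kelvin: T₁ = 474.15 K, T₂ = 1117.15 K. ΔS = ∫dQ_rev/T = m c ln(T₂/T₁) = 397 × 0.373 × ln(1117.15/474.15) = 127 J/K.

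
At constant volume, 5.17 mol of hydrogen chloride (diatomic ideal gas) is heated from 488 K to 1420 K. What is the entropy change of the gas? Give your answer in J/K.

At constant volume, ΔS = nC_V ln(T₂/T₁) with C_V = 5R/2 = 20.79 J mol⁻¹ K⁻¹.
ΔS = 5.17 × 20.79 × ln(1420/488) = 115 J/K.

ΔS = 115 J/K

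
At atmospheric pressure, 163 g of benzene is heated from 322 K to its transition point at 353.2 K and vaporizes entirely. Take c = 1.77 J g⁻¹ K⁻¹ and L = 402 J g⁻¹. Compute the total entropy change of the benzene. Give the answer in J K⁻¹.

Warming step: ΔS₁ = m c ln(T_tr/T_i) = 163 × 1.77 × ln(353.2/322) = 26.68 J/K.
Phase change: ΔS₂ = +mL/T_tr = 163 × 402 / 353.2 = 185.5 J/K.
ΔS_total = (26.68) + (185.5) = 212 J/K.

ΔS = 212 J/K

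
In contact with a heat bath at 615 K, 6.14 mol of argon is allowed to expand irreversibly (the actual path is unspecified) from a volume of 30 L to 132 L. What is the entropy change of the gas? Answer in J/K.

Entropy is a state function, so ΔS_gas depends only on the end states.
For an isothermal ideal gas ΔS_gas = nR ln(V₂/V₁) = 6.14 × 8.314 × ln(132/30) = 75.6 J/K.

ΔS_gas = 75.6 J/K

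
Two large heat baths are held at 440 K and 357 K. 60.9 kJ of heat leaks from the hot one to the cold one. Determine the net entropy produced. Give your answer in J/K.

ΔS_total = 32.2 J/K

ΔS_hot = −Q/T_H = −60900/440 = -138.4 J/K and ΔS_cold = +Q/T_C = 60900/357 = 170.6 J/K.
ΔS_total = -138.4 + 170.6 = 32.2 J/K, positive as the second law requires.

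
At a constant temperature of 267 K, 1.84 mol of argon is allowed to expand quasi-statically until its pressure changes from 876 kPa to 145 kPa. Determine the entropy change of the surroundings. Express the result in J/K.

ΔS_surr = -27.5 J/K

For an isothermal ideal gas ΔS_gas = nR ln(P₁/P₂) = 1.84 × 8.314 × ln(876/145) = 27.5 J/K.
The process is reversible, so ΔS_surr = −ΔS_gas = -27.5 J/K and ΔS_universe = 0.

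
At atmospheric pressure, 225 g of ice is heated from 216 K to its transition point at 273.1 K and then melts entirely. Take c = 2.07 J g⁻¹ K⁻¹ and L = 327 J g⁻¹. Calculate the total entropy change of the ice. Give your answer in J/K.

Warming step: ΔS₁ = m c ln(T_tr/T_i) = 225 × 2.07 × ln(273.1/216) = 109.2 J/K.
Phase change: ΔS₂ = +mL/T_tr = 225 × 327 / 273.1 = 269.4 J/K.
ΔS_total = (109.2) + (269.4) = 379 J/K.

ΔS = 379 J/K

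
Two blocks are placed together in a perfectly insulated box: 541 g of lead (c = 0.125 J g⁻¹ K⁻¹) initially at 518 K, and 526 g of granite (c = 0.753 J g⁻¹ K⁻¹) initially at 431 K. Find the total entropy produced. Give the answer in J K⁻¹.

ΔS_total = 1.02 J/K

Energy balance: T_f = (m₁c₁T₁ + m₂c₂T₂)/(m₁c₁ + m₂c₂) = 443.69 K.
ΔS₁ = m₁c₁ ln(T_f/T₁) = 67.625 × ln(443.69/518) = -10.47 J/K.
ΔS₂ = m₂c₂ ln(T_f/T₂) = 396.078 × ln(443.69/431) = 11.49 J/K.
ΔS_total = -10.47 + 11.49 = 1.02 J/K.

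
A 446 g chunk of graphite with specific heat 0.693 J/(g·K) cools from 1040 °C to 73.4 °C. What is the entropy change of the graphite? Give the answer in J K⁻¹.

In kelvin: T₁ = 1313.15 K, T₂ = 346.55 K. ΔS = ∫dQ_rev/T = m c ln(T₂/T₁) = 446 × 0.693 × ln(346.55/1313.15) = -412 J/K.

ΔS = -412 J/K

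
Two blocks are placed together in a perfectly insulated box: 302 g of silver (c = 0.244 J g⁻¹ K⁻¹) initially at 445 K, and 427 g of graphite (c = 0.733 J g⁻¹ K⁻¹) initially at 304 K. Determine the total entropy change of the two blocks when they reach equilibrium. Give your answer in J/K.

Energy balance: T_f = (m₁c₁T₁ + m₂c₂T₂)/(m₁c₁ + m₂c₂) = 330.87 K.
ΔS₁ = m₁c₁ ln(T_f/T₁) = 73.688 × ln(330.87/445) = -21.84 J/K.
ΔS₂ = m₂c₂ ln(T_f/T₂) = 312.991 × ln(330.87/304) = 26.51 J/K.
ΔS_total = -21.84 + 26.51 = 4.67 J/K.

ΔS_total = 4.67 J/K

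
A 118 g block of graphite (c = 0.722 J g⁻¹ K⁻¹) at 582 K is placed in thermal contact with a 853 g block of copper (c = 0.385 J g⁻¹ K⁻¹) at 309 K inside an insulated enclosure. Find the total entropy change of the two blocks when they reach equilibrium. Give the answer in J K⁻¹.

Energy balance: T_f = (m₁c₁T₁ + m₂c₂T₂)/(m₁c₁ + m₂c₂) = 365.23 K.
ΔS₁ = m₁c₁ ln(T_f/T₁) = 85.196 × ln(365.23/582) = -39.7 J/K.
ΔS₂ = m₂c₂ ln(T_f/T₂) = 328.405 × ln(365.23/309) = 54.91 J/K.
ΔS_total = -39.7 + 54.91 = 15.2 J/K.

ΔS_total = 15.2 J/K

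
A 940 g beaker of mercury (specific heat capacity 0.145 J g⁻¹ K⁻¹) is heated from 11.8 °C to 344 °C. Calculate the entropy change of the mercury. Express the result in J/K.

In kelvin: T₁ = 284.95 K, T₂ = 617.15 K. ΔS = ∫dQ_rev/T = m c ln(T₂/T₁) = 940 × 0.145 × ln(617.15/284.95) = 105 J/K.

ΔS = 105 J/K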